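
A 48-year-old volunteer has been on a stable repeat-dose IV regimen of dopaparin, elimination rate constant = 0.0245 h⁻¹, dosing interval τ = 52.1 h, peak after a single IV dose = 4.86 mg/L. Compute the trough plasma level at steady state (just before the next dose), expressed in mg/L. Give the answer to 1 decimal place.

1.9 mg/L

e^(−kτ) = e^(−0.02450 × 52.1) = 0.2790
Accumulation ratio R = 1 / (1 − e^(−kτ)) = 1 / (1 − 0.2790) = 1.387
Steady-state trough = C₀ × R × e^(−kτ) = 4.86 × 1.387 × 0.2790 = 1.881 mg/L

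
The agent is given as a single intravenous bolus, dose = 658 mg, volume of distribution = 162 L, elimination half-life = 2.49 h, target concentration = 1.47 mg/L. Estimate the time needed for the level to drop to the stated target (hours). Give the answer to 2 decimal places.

3.65 h

C₀ = Dose / Vd = 658.0 / 162 = 4.062 mg/L
k = ln2 / t½ = 0.693147 / 2.49 = 0.2784 h⁻¹
t = ln(C₀ / C) / k = ln(4.062 / 1.47) / 0.2784
  = ln(2.763) / 0.2784 = 1.016 / 0.2784 = 3.649 h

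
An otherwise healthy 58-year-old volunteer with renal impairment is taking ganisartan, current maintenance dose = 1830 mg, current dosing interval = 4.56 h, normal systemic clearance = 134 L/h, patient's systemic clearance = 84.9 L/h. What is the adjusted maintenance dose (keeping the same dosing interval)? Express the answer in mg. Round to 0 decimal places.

To keep the same average steady-state level, dosing rate must scale with clearance.
CL ratio = 84.9 / 134 = 0.6336
New dose (same interval) = 1830 × 0.6336 = 1159 mg

1159 mg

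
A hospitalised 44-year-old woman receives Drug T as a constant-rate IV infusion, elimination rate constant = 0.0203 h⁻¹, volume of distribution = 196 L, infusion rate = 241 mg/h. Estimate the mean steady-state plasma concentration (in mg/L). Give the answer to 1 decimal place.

CL = k × Vd = 0.02030 × 196 = 3.979 L/h
At steady state Css = R₀ / CL = 241 / 3.979 = 60.57 mg/L

60.6 mg/L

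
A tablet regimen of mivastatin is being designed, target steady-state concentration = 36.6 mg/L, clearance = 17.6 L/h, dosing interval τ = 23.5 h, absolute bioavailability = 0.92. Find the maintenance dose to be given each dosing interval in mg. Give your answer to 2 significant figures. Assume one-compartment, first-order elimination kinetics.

16000 mg

At steady state, F × (Dose/τ) = Css × CL.
Dose = Css × CL × τ / F = 36.6 × 17.60 × 23.5 / 0.92 = 16450 mg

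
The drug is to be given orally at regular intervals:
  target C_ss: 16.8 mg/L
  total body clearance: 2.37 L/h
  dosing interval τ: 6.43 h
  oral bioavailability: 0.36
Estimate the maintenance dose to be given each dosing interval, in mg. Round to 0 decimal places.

711 mg

At steady state, F × (Dose/τ) = Css × CL.
Dose = Css × CL × τ / F = 16.8 × 2.370 × 6.43 / 0.36 = 711.2 mg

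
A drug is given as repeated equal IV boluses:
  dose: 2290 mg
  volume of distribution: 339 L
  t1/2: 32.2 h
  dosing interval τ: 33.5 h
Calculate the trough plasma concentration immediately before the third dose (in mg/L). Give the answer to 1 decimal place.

C₀ per dose = Dose / Vd = 2290 / 339 = 6.755 mg/L
k = ln2 / t½ = 0.693147 / 32.2 = 0.02153 h⁻¹
Fraction remaining after one interval: r = e^(−kτ) = e^(−0.02153 × 33.5) = 0.4861
Before dose 3, 2 doses have been given (aged 1τ, 2τ).
C_trough = C₀ × (r + r²) = 6.755 × (0.4861 + 0.2363) = 4.880 mg/L

4.9 mg/L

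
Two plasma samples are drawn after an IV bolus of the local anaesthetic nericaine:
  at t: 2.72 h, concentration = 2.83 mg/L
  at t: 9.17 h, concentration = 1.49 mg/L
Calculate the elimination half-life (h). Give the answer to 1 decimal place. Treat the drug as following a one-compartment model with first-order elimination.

k = ln(C₁/C₂) / (t₂ − t₁) = ln(2.83/1.49) / (9.17 − 2.72)
  = 0.6415 / 6.450 = 0.09946 h⁻¹
t½ = ln2 / k = 0.693147 / 0.09946 = 6.969 h

7.0 h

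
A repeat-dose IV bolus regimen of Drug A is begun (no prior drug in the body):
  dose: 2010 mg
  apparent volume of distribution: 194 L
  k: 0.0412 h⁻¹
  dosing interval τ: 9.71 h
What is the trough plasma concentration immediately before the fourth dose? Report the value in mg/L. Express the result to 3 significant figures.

C₀ per dose = Dose / Vd = 2010 / 194 = 10.36 mg/L
Fraction remaining after one interval: r = e^(−kτ) = e^(−0.04120 × 9.71) = 0.6703
Before dose 4, 3 doses have been given (aged 1τ, 2τ, 3τ).
C_trough = C₀ × (r + r² + … + r^3) = C₀ × r(1−r^3)/(1−r)
        = 10.36 × 0.6703 × (1 − 0.3012) / (1 − 0.6703) = 14.72 mg/L

14.7 mg/L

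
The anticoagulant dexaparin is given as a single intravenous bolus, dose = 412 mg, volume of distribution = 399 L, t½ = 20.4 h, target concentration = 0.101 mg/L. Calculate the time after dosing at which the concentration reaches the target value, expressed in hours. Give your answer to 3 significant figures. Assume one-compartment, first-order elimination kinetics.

68.4 h

C₀ = Dose / Vd = 412.0 / 399 = 1.033 mg/L
k = ln2 / t½ = 0.693147 / 20.4 = 0.03398 h⁻¹
t = ln(C₀ / C) / k = ln(1.033 / 0.101) / 0.03398
  = ln(10.23) / 0.03398 = 2.325 / 0.03398 = 68.42 h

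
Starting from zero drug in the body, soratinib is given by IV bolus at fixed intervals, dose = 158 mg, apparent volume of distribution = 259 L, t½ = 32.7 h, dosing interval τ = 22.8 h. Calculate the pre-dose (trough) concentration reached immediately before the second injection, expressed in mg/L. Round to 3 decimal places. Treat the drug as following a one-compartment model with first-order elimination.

C₀ per dose = Dose / Vd = 158 / 259 = 0.6100 mg/L
k = ln2 / t½ = 0.693147 / 32.7 = 0.02120 h⁻¹
Fraction remaining after one interval: r = e^(−kτ) = e^(−0.02120 × 22.8) = 0.6167
Before dose 2, 1 dose has been given (aged 1τ).
C_trough = C₀ × r = 0.6100 × 0.6167 = 0.3762 mg/L

0.376 mg/L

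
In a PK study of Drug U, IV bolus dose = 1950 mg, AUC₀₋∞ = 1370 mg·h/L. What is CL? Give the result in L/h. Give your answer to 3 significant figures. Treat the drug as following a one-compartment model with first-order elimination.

CL = Dose / AUC = 1950 / 1370 = 1.423 L/h

1.42 L/h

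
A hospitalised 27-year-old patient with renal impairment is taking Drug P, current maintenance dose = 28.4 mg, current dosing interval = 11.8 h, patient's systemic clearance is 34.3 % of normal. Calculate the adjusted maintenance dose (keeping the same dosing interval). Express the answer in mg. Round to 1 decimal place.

9.7 mg

To keep the same average steady-state level, dosing rate must scale with clearance.
CL ratio = 34.3 / 100 = 0.3430
New dose (same interval) = 28.4 × 0.3430 = 9.741 mg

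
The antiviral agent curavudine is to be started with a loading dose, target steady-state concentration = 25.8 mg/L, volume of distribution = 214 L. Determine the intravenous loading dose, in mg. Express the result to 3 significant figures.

5520 mg

LD = Css × Vd = 25.8 × 214 = 5521 mg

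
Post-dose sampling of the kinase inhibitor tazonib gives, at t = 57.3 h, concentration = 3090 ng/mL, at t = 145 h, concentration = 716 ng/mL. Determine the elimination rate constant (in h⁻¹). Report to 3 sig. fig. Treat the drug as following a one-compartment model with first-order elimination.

0.0167 h⁻¹

k = ln(C₁/C₂) / (t₂ − t₁) = ln(3090/716) / (145 − 57.3)
  = 1.462 / 87.70 = 0.01667 h⁻¹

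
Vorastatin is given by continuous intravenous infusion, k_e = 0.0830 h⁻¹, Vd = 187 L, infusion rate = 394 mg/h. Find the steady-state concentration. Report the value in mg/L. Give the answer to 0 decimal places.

CL = k × Vd = 0.08300 × 187 = 15.52 L/h
At steady state Css = R₀ / CL = 394 / 15.52 = 25.39 mg/L

25 mg/L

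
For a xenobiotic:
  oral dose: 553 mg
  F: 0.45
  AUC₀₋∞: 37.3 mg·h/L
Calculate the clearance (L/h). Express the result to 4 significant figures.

6.672 L/h

CL = F·Dose / AUC = 0.45 × 553 / 37.3 = 6.672 L/h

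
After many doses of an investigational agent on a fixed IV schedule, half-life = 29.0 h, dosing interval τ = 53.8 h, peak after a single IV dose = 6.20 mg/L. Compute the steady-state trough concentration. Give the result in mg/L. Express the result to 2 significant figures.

k = ln2 / t½ = 0.693147 / 29.0 = 0.02390 h⁻¹
e^(−kτ) = e^(−0.02390 × 53.8) = 0.2764
Accumulation ratio R = 1 / (1 − e^(−kτ)) = 1 / (1 − 0.2764) = 1.382
Steady-state trough = C₀ × R × e^(−kτ) = 6.20 × 1.382 × 0.2764 = 2.368 mg/L

2.4 mg/L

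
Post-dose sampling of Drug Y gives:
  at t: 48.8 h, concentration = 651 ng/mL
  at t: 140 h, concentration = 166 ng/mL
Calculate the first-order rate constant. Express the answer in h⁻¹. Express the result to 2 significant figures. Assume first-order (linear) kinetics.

k = ln(C₁/C₂) / (t₂ − t₁) = ln(651/166) / (140 − 48.8)
  = 1.367 / 91.20 = 0.01499 h⁻¹

0.015 h⁻¹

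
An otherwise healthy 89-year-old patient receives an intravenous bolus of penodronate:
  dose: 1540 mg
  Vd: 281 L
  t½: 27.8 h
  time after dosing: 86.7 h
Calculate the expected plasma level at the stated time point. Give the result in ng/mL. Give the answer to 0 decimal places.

631 ng/mL

C₀ = Dose / Vd = 1540 / 281 = 5.480 mg/L
k = ln2 / t½ = 0.693147 / 27.8 = 0.02493 h⁻¹
C = C₀ · e^(−k·t) = 5.480 × e^(−0.02493 × 86.7)
  = 5.480 × 0.1152 = 0.6313 mg/L
Convert: 0.6313 mg/L × 1000 = 631.3 ng/mL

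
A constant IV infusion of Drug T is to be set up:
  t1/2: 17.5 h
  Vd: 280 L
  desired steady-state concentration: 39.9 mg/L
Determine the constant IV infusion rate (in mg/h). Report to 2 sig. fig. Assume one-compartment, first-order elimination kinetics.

k = ln2 / t½ = 0.693147 / 17.5 = 0.03961 h⁻¹
CL = k × Vd = 0.03961 × 280 = 11.09 L/h
At steady state, infusion rate R₀ = Css × CL = 39.9 × 11.09 = 442.5 mg/h

440 mg/h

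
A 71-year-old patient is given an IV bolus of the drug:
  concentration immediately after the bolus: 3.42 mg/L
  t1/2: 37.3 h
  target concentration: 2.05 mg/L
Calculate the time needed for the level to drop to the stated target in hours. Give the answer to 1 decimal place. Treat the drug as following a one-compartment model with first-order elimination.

k = ln2 / t½ = 0.693147 / 37.3 = 0.01858 h⁻¹
t = ln(C₀ / C) / k = ln(3.420 / 2.05) / 0.01858
  = ln(1.668) / 0.01858 = 0.5116 / 0.01858 = 27.53 h

27.5 h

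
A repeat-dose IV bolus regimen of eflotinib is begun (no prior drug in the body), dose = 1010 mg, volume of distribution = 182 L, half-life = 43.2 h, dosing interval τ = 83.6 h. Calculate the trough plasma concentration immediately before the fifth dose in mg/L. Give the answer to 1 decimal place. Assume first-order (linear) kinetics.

C₀ per dose = Dose / Vd = 1010 / 182 = 5.549 mg/L
k = ln2 / t½ = 0.693147 / 43.2 = 0.01605 h⁻¹
Fraction remaining after one interval: r = e^(−kτ) = e^(−0.01605 × 83.6) = 0.2614
Before dose 5, 4 doses have been given (aged 1τ, 2τ, 3τ, 4τ).
C_trough = C₀ × (r + r² + … + r^4) = C₀ × r(1−r^4)/(1−r)
        = 5.549 × 0.2614 × (1 − 0.004669) / (1 − 0.2614) = 1.955 mg/L

2.0 mg/L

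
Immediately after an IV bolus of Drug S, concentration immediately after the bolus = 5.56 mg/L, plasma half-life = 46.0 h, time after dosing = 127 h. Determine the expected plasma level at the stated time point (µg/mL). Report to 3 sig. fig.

k = ln2 / t½ = 0.693147 / 46.0 = 0.01507 h⁻¹
C = C₀ · e^(−k·t) = 5.560 × e^(−0.01507 × 127)
  = 5.560 × 0.1475 = 0.8201 mg/L
(0.8201 mg/L = 0.8201 µg/mL)

0.820 µg/mL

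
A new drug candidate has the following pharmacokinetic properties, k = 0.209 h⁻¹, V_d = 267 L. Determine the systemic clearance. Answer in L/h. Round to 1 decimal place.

CL = k × Vd = 0.209 × 267 = 55.80 L/h

55.8 L/h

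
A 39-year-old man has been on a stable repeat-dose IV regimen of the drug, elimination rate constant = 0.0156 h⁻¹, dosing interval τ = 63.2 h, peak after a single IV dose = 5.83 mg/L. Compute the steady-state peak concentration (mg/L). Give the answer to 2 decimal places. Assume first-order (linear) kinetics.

e^(−kτ) = e^(−0.01560 × 63.2) = 0.3731
Accumulation ratio R = 1 / (1 − e^(−kτ)) = 1 / (1 − 0.3731) = 1.595
Steady-state peak = C₀ × R = 5.83 × 1.595 = 9.299 mg/L

9.30 mg/L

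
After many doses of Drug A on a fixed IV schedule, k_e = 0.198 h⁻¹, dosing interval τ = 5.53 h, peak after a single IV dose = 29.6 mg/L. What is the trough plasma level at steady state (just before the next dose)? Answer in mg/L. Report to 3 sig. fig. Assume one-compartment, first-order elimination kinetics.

14.9 mg/L

e^(−kτ) = e^(−0.1980 × 5.53) = 0.3346
Accumulation ratio R = 1 / (1 − e^(−kτ)) = 1 / (1 − 0.3346) = 1.503
Steady-state trough = C₀ × R × e^(−kτ) = 29.6 × 1.503 × 0.3346 = 14.89 mg/L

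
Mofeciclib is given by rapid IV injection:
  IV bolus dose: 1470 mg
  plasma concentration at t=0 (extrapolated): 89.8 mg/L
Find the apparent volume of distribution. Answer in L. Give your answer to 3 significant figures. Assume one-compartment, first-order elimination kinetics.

16.4 L

Vd = Dose / C₀ = 1470 / 89.8 = 16.37 L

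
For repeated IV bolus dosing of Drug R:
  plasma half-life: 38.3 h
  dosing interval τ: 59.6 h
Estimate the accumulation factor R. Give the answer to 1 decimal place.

1.5

k = ln2 / t½ = 0.693147 / 38.3 = 0.01810 h⁻¹
e^(−kτ) = e^(−0.01810 × 59.6) = 0.3400
Accumulation ratio R = 1 / (1 − e^(−kτ)) = 1 / (1 − 0.3400) = 1.515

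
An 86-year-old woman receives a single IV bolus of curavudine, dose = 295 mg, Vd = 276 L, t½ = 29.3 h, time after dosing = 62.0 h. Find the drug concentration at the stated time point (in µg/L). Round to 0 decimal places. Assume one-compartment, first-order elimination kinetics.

C₀ = Dose / Vd = 295.0 / 276 = 1.069 mg/L
k = ln2 / t½ = 0.693147 / 29.3 = 0.02366 h⁻¹
C = C₀ · e^(−k·t) = 1.069 × e^(−0.02366 × 62.0)
  = 1.069 × 0.2306 = 0.2465 mg/L
Convert: 0.2465 mg/L × 1000 = 246.5 µg/L

247 µg/L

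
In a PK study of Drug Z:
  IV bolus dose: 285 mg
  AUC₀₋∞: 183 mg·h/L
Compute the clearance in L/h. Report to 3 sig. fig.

1.56 L/h

CL = Dose / AUC = 285 / 183 = 1.557 L/h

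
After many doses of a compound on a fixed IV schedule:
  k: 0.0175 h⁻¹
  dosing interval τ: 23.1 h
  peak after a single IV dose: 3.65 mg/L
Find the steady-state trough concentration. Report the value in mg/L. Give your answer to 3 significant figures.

e^(−kτ) = e^(−0.01750 × 23.1) = 0.6675
Accumulation ratio R = 1 / (1 − e^(−kτ)) = 1 / (1 − 0.6675) = 3.008
Steady-state trough = C₀ × R × e^(−kτ) = 3.65 × 3.008 × 0.6675 = 7.329 mg/L

7.33 mg/L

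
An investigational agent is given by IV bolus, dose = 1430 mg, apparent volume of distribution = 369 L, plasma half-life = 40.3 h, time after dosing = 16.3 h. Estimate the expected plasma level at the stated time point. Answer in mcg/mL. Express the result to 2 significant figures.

2.9 mcg/mL

C₀ = Dose / Vd = 1430 / 369 = 3.875 mg/L
k = ln2 / t½ = 0.693147 / 40.3 = 0.01720 h⁻¹
C = C₀ · e^(−k·t) = 3.875 × e^(−0.01720 × 16.3)
  = 3.875 × 0.7555 = 2.928 mg/L
(2.928 mg/L = 2.928 mcg/mL)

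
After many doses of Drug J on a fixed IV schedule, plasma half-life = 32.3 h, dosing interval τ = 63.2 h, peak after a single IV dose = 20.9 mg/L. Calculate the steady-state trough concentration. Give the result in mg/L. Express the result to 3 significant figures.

7.25 mg/L

k = ln2 / t½ = 0.693147 / 32.3 = 0.02146 h⁻¹
e^(−kτ) = e^(−0.02146 × 63.2) = 0.2576
Accumulation ratio R = 1 / (1 − e^(−kτ)) = 1 / (1 − 0.2576) = 1.347
Steady-state trough = C₀ × R × e^(−kτ) = 20.9 × 1.347 × 0.2576 = 7.252 mg/L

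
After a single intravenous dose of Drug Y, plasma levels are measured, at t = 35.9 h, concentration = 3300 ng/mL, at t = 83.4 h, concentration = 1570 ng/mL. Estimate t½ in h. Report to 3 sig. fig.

44.3 h

k = ln(C₁/C₂) / (t₂ − t₁) = ln(3300/1570) / (83.4 − 35.9)
  = 0.7428 / 47.50 = 0.01564 h⁻¹
t½ = ln2 / k = 0.693147 / 0.01564 = 44.32 h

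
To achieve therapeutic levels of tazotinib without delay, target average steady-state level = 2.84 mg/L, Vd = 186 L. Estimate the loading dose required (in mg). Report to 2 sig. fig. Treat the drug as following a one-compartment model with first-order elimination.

530 mg

LD = Css × Vd = 2.84 × 186 = 528.2 mg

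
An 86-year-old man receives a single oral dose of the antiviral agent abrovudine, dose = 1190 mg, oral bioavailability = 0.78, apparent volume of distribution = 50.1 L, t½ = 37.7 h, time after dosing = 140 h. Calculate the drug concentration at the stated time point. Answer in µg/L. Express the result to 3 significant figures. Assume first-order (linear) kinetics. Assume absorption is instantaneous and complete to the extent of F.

1410 µg/L

Amount reaching circulation = F × Dose = 0.78 × 1190 = 928.2 mg
C₀ = F·Dose / Vd = 928.2 / 50.1 = 18.53 mg/L
k = ln2 / t½ = 0.693147 / 37.7 = 0.01839 h⁻¹
C = C₀ · e^(−k·t) = 18.53 × e^(−0.01839 × 140)
  = 18.53 × 0.07618 = 1.412 mg/L
Convert: 1.412 mg/L × 1000 = 1412 µg/L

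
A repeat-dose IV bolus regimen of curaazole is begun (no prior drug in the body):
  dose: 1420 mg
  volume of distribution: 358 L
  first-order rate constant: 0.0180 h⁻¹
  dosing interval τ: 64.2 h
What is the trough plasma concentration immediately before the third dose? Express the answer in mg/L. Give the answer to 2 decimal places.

1.64 mg/L

C₀ per dose = Dose / Vd = 1420 / 358 = 3.966 mg/L
Fraction remaining after one interval: r = e^(−kτ) = e^(−0.01800 × 64.2) = 0.3149
Before dose 3, 2 doses have been given (aged 1τ, 2τ).
C_trough = C₀ × (r + r²) = 3.966 × (0.3149 + 0.09916) = 1.642 mg/L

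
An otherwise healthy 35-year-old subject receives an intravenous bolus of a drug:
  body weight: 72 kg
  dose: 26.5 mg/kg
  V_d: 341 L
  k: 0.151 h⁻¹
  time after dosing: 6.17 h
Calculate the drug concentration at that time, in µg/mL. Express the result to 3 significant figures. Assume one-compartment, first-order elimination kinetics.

Total dose = 26.5 × 72 = 1908 mg
C₀ = Dose / Vd = 1908 / 341 = 5.595 mg/L
C = C₀ · e^(−k·t) = 5.595 × e^(−0.1510 × 6.17)
  = 5.595 × 0.3939 = 2.204 mg/L
(2.204 mg/L = 2.204 µg/mL)

2.20 µg/mL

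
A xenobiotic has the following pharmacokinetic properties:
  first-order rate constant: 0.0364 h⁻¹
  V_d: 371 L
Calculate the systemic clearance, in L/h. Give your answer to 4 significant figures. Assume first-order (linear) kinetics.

CL = k × Vd = 0.0364 × 371 = 13.50 L/h

13.50 L/h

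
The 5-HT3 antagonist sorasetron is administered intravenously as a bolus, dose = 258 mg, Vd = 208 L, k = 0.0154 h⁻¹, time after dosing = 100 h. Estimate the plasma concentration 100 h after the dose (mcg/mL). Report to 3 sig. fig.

C₀ = Dose / Vd = 258.0 / 208 = 1.240 mg/L
C = C₀ · e^(−k·t) = 1.240 × e^(−0.01540 × 100)
  = 1.240 × 0.2144 = 0.2659 mg/L
(0.2659 mg/L = 0.2659 mcg/mL)

0.266 mcg/mL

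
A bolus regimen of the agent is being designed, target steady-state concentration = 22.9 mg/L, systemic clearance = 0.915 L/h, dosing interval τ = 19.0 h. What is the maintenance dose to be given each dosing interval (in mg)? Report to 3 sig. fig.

398 mg

At steady state, Dose/τ = Css × CL.
Dose = Css × CL × τ = 22.9 × 0.9150 × 19.0 = 398.1 mg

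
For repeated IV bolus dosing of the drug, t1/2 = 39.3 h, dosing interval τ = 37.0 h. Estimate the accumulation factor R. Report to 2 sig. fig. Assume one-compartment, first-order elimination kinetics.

k = ln2 / t½ = 0.693147 / 39.3 = 0.01764 h⁻¹
e^(−kτ) = e^(−0.01764 × 37.0) = 0.5206
Accumulation ratio R = 1 / (1 − e^(−kτ)) = 1 / (1 − 0.5206) = 2.086

2.1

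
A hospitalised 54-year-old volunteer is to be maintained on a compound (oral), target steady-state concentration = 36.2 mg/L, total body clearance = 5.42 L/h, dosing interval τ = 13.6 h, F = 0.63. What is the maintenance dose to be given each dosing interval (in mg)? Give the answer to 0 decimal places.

4236 mg

At steady state, F × (Dose/τ) = Css × CL.
Dose = Css × CL × τ / F = 36.2 × 5.420 × 13.6 / 0.63 = 4236 mg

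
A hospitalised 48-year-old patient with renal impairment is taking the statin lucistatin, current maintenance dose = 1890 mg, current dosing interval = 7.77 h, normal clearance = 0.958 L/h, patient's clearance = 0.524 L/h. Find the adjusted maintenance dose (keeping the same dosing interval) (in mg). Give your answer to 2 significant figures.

1000 mg

To keep the same average steady-state level, dosing rate must scale with clearance.
CL ratio = 0.524 / 0.958 = 0.5470
New dose (same interval) = 1890 × 0.5470 = 1034 mg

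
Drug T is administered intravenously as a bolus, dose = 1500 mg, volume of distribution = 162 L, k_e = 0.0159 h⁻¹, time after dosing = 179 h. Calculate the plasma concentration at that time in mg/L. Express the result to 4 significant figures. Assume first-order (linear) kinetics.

C₀ = Dose / Vd = 1500 / 162 = 9.259 mg/L
C = C₀ · e^(−k·t) = 9.259 × e^(−0.01590 × 179)
  = 9.259 × 0.05807 = 0.5377 mg/L

0.5377 mg/L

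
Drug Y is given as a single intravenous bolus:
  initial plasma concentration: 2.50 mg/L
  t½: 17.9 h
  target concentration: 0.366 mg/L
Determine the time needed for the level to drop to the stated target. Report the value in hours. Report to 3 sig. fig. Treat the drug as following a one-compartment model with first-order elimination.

49.6 h

k = ln2 / t½ = 0.693147 / 17.9 = 0.03872 h⁻¹
t = ln(C₀ / C) / k = ln(2.500 / 0.366) / 0.03872
  = ln(6.831) / 0.03872 = 1.921 / 0.03872 = 49.61 h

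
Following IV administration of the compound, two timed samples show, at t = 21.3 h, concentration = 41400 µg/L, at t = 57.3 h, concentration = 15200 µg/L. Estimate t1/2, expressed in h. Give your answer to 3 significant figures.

24.9 h

k = ln(C₁/C₂) / (t₂ − t₁) = ln(41400/15200) / (57.3 − 21.3)
  = 1.002 / 36.00 = 0.02783 h⁻¹
t½ = ln2 / k = 0.693147 / 0.02783 = 24.91 h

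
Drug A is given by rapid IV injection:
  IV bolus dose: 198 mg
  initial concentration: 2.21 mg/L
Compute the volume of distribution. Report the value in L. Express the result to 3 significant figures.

89.6 L

Vd = Dose / C₀ = 198.0 / 2.21 = 89.59 L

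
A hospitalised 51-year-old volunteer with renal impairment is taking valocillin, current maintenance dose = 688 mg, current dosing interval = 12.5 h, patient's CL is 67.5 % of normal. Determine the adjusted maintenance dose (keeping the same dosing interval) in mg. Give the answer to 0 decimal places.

464 mg

To keep the same average steady-state level, dosing rate must scale with clearance.
CL ratio = 67.5 / 100 = 0.6750
New dose (same interval) = 688 × 0.6750 = 464.4 mg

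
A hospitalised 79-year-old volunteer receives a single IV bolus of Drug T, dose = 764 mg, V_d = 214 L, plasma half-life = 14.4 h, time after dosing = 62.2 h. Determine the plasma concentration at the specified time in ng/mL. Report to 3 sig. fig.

C₀ = Dose / Vd = 764.0 / 214 = 3.570 mg/L
k = ln2 / t½ = 0.693147 / 14.4 = 0.04814 h⁻¹
C = C₀ · e^(−k·t) = 3.570 × e^(−0.04814 × 62.2)
  = 3.570 × 0.05007 = 0.1787 mg/L
Convert: 0.1787 mg/L × 1000 = 178.7 ng/mL

179 ng/mL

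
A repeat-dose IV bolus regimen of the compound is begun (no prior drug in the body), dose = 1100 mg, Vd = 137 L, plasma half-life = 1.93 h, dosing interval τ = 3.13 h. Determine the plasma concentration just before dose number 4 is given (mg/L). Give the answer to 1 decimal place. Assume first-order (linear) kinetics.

3.7 mg/L

C₀ per dose = Dose / Vd = 1100 / 137 = 8.029 mg/L
k = ln2 / t½ = 0.693147 / 1.93 = 0.3591 h⁻¹
Fraction remaining after one interval: r = e^(−kτ) = e^(−0.3591 × 3.13) = 0.3250
Before dose 4, 3 doses have been given (aged 1τ, 2τ, 3τ).
C_trough = C₀ × (r + r² + … + r^3) = C₀ × r(1−r^3)/(1−r)
        = 8.029 × 0.3250 × (1 − 0.03433) / (1 − 0.3250) = 3.733 mg/L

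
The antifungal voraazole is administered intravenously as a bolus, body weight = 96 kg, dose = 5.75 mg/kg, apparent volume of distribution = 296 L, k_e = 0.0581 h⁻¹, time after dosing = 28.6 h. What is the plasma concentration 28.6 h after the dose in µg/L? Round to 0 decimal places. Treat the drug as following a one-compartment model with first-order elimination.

Total dose = 5.75 × 96 = 552.0 mg
C₀ = Dose / Vd = 552.0 / 296 = 1.865 mg/L
C = C₀ · e^(−k·t) = 1.865 × e^(−0.05810 × 28.6)
  = 1.865 × 0.1898 = 0.3540 mg/L
Convert: 0.3540 mg/L × 1000 = 354.0 µg/L

354 µg/L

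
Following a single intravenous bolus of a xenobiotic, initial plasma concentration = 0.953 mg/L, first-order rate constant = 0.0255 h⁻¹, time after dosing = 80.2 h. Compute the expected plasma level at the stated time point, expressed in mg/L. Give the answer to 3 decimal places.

C = C₀ · e^(−k·t) = 0.9530 × e^(−0.02550 × 80.2)
  = 0.9530 × 0.1294 = 0.1233 mg/L

0.123 mg/L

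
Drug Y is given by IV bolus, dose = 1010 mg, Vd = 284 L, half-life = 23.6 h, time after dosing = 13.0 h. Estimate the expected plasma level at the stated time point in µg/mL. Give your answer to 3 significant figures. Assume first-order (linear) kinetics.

2.43 µg/mL

C₀ = Dose / Vd = 1010 / 284 = 3.556 mg/L
k = ln2 / t½ = 0.693147 / 23.6 = 0.02937 h⁻¹
C = C₀ · e^(−k·t) = 3.556 × e^(−0.02937 × 13.0)
  = 3.556 × 0.6826 = 2.427 mg/L
(2.427 mg/L = 2.427 µg/mL)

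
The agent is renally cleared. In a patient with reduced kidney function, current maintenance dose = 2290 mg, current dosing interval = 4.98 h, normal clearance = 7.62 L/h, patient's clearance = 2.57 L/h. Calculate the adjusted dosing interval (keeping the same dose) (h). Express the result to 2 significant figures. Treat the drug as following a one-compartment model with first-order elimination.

To keep the same average steady-state level, dosing rate must scale with clearance.
CL ratio = 2.57 / 7.62 = 0.3373
New interval (same dose) = 4.98 / 0.3373 = 14.76 h

15 h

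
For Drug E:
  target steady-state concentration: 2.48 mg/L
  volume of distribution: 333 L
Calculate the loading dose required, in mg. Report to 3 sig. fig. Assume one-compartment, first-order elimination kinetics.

826 mg

LD = Css × Vd = 2.48 × 333 = 825.8 mg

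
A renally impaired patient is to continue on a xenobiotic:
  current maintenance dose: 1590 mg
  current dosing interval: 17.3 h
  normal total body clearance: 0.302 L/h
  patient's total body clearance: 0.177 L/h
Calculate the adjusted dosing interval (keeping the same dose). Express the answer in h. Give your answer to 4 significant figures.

29.52 h

To keep the same average steady-state level, dosing rate must scale with clearance.
CL ratio = 0.177 / 0.302 = 0.5861
New interval (same dose) = 17.3 / 0.5861 = 29.52 h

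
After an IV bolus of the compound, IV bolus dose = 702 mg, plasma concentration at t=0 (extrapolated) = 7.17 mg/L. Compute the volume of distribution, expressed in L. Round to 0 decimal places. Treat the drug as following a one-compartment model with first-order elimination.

Vd = Dose / C₀ = 702.0 / 7.17 = 97.91 L

98 L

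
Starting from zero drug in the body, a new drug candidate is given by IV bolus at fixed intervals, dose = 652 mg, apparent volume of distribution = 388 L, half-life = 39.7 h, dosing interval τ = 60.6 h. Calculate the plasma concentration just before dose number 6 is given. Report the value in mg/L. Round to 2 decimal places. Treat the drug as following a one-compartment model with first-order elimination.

0.89 mg/L

C₀ per dose = Dose / Vd = 652 / 388 = 1.680 mg/L
k = ln2 / t½ = 0.693147 / 39.7 = 0.01746 h⁻¹
Fraction remaining after one interval: r = e^(−kτ) = e^(−0.01746 × 60.6) = 0.3471
Before dose 6, 5 doses have been given (aged 1τ, 2τ, 3τ, 4τ, 5τ).
C_trough = C₀ × (r + r² + … + r^5) = C₀ × r(1−r^5)/(1−r)
        = 1.680 × 0.3471 × (1 − 0.005038) / (1 − 0.3471) = 0.8886 mg/L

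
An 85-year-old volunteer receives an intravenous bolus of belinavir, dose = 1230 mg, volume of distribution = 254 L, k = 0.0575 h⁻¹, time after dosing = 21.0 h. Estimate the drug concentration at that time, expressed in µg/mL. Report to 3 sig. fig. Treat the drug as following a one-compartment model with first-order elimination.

C₀ = Dose / Vd = 1230 / 254 = 4.843 mg/L
C = C₀ · e^(−k·t) = 4.843 × e^(−0.05750 × 21.0)
  = 4.843 × 0.2989 = 1.448 mg/L
(1.448 mg/L = 1.448 µg/mL)

1.45 µg/mL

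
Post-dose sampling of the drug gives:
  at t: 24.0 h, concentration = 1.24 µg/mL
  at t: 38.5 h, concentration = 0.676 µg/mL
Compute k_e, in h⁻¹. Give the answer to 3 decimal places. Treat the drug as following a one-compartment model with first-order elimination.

k = ln(C₁/C₂) / (t₂ − t₁) = ln(1.24/0.676) / (38.5 − 24.0)
  = 0.6067 / 14.50 = 0.04184 h⁻¹

0.042 h⁻¹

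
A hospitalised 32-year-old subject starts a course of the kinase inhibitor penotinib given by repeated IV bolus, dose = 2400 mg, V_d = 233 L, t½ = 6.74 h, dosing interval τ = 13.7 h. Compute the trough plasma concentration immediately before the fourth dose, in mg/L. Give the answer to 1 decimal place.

3.3 mg/L

C₀ per dose = Dose / Vd = 2400 / 233 = 10.30 mg/L
k = ln2 / t½ = 0.693147 / 6.74 = 0.1028 h⁻¹
Fraction remaining after one interval: r = e^(−kτ) = e^(−0.1028 × 13.7) = 0.2445
Before dose 4, 3 doses have been given (aged 1τ, 2τ, 3τ).
C_trough = C₀ × (r + r² + … + r^3) = C₀ × r(1−r^3)/(1−r)
        = 10.30 × 0.2445 × (1 − 0.01462) / (1 − 0.2445) = 3.285 mg/L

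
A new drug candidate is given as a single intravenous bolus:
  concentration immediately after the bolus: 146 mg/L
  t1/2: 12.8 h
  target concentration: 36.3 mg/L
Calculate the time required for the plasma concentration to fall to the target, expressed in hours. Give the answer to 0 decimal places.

26 h

k = ln2 / t½ = 0.693147 / 12.8 = 0.05415 h⁻¹
t = ln(C₀ / C) / k = ln(146.0 / 36.3) / 0.05415
  = ln(4.022) / 0.05415 = 1.392 / 0.05415 = 25.71 h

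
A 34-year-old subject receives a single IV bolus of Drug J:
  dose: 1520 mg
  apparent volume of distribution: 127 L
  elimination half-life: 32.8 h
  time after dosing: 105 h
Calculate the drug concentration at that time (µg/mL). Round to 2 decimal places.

C₀ = Dose / Vd = 1520 / 127 = 11.97 mg/L
k = ln2 / t½ = 0.693147 / 32.8 = 0.02113 h⁻¹
C = C₀ · e^(−k·t) = 11.97 × e^(−0.02113 × 105)
  = 11.97 × 0.1088 = 1.302 mg/L
(1.302 mg/L = 1.302 µg/mL)

1.30 µg/mL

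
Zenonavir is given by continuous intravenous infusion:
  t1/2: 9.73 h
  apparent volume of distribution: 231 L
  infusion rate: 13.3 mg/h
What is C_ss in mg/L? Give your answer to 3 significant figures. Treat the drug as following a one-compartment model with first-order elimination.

0.808 mg/L

k = ln2 / t½ = 0.693147 / 9.73 = 0.07124 h⁻¹
CL = k × Vd = 0.07124 × 231 = 16.46 L/h
At steady state Css = R₀ / CL = 13.3 / 16.46 = 0.8080 mg/L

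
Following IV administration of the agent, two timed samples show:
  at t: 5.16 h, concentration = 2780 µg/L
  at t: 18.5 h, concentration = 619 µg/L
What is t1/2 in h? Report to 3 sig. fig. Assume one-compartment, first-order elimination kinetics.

k = ln(C₁/C₂) / (t₂ − t₁) = ln(2780/619) / (18.5 − 5.16)
  = 1.502 / 13.34 = 0.1126 h⁻¹
t½ = ln2 / k = 0.693147 / 0.1126 = 6.156 h

6.16 h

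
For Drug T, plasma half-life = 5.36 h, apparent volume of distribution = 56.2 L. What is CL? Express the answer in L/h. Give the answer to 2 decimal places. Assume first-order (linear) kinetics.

k = ln2 / t½ = 0.693147 / 5.36 = 0.1293 h⁻¹
CL = k × Vd = 0.1293 × 56.2 = 7.267 L/h

7.27 L/h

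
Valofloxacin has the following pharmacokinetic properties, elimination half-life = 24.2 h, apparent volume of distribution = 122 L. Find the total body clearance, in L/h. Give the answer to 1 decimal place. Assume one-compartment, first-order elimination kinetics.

k = ln2 / t½ = 0.693147 / 24.2 = 0.02864 h⁻¹
CL = k × Vd = 0.02864 × 122 = 3.494 L/h

3.5 L/h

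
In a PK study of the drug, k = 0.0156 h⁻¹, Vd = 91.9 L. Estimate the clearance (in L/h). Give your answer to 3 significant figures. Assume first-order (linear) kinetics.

1.43 L/h

CL = k × Vd = 0.0156 × 91.9 = 1.434 L/h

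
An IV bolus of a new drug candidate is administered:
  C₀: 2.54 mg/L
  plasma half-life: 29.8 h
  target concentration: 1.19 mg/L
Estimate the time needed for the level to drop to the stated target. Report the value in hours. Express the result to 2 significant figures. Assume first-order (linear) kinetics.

33 h

k = ln2 / t½ = 0.693147 / 29.8 = 0.02326 h⁻¹
t = ln(C₀ / C) / k = ln(2.540 / 1.19) / 0.02326
  = ln(2.134) / 0.02326 = 0.7580 / 0.02326 = 32.59 h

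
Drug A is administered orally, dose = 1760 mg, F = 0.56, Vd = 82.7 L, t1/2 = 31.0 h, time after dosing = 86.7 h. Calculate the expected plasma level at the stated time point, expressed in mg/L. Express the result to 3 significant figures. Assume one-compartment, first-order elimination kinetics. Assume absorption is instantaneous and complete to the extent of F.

1.72 mg/L

Amount reaching circulation = F × Dose = 0.56 × 1760 = 985.6 mg
C₀ = F·Dose / Vd = 985.6 / 82.7 = 11.92 mg/L
k = ln2 / t½ = 0.693147 / 31.0 = 0.02236 h⁻¹
C = C₀ · e^(−k·t) = 11.92 × e^(−0.02236 × 86.7)
  = 11.92 × 0.1439 = 1.715 mg/L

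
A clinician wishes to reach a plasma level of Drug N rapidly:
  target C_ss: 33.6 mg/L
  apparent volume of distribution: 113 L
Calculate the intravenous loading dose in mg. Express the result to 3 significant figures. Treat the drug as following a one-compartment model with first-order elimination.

LD = Css × Vd = 33.6 × 113 = 3797 mg

3800 mg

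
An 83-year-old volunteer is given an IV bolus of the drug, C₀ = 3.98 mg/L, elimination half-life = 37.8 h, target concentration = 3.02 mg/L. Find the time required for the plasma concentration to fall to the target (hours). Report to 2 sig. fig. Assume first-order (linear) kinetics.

k = ln2 / t½ = 0.693147 / 37.8 = 0.01834 h⁻¹
t = ln(C₀ / C) / k = ln(3.980 / 3.02) / 0.01834
  = ln(1.318) / 0.01834 = 0.2761 / 0.01834 = 15.05 h

15 h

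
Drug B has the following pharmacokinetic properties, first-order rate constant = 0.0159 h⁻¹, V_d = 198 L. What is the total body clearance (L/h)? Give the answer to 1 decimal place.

CL = k × Vd = 0.0159 × 198 = 3.148 L/h

3.1 L/h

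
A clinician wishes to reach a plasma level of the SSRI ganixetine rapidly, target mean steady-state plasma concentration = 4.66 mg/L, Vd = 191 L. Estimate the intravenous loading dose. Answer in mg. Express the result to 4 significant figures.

LD = Css × Vd = 4.66 × 191 = 890.1 mg

890.1 mg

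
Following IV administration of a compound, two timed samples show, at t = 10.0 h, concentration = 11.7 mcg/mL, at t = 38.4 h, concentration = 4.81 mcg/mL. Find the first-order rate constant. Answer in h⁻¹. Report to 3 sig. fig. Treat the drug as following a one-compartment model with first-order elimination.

k = ln(C₁/C₂) / (t₂ − t₁) = ln(11.7/4.81) / (38.4 − 10.0)
  = 0.8889 / 28.40 = 0.03130 h⁻¹

0.0313 h⁻¹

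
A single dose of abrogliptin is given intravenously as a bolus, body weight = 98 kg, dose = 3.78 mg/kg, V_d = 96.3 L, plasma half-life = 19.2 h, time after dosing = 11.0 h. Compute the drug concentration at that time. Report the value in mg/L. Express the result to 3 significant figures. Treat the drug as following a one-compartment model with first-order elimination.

2.59 mg/L

Total dose = 3.78 × 98 = 370.4 mg
C₀ = Dose / Vd = 370.4 / 96.3 = 3.846 mg/L
k = ln2 / t½ = 0.693147 / 19.2 = 0.03610 h⁻¹
C = C₀ · e^(−k·t) = 3.846 × e^(−0.03610 × 11.0)
  = 3.846 × 0.6723 = 2.586 mg/L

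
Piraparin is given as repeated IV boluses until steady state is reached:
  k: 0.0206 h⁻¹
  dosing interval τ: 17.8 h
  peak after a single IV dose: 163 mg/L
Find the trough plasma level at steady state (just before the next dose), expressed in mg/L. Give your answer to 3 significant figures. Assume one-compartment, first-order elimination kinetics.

e^(−kτ) = e^(−0.02060 × 17.8) = 0.6930
Accumulation ratio R = 1 / (1 − e^(−kτ)) = 1 / (1 − 0.6930) = 3.257
Steady-state trough = C₀ × R × e^(−kτ) = 163 × 3.257 × 0.6930 = 367.9 mg/L

368 mg/L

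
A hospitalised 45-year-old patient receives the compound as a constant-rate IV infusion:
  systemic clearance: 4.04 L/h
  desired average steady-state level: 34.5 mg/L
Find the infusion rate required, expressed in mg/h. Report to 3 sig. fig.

139 mg/h

At steady state, infusion rate R₀ = Css × CL = 34.5 × 4.040 = 139.4 mg/h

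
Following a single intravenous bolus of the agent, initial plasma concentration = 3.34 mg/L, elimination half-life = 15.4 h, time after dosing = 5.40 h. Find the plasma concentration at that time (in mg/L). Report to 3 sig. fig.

k = ln2 / t½ = 0.693147 / 15.4 = 0.04501 h⁻¹
C = C₀ · e^(−k·t) = 3.340 × e^(−0.04501 × 5.40)
  = 3.340 × 0.7842 = 2.619 mg/L

2.62 mg/L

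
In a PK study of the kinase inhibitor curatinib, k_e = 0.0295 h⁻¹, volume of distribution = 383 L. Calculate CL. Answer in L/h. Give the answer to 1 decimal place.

11.3 L/h

CL = k × Vd = 0.0295 × 383 = 11.30 L/h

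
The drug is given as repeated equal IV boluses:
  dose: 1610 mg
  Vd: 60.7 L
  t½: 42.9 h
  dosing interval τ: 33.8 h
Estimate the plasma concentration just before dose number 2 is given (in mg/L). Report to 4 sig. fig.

C₀ per dose = Dose / Vd = 1610 / 60.7 = 26.52 mg/L
k = ln2 / t½ = 0.693147 / 42.9 = 0.01616 h⁻¹
Fraction remaining after one interval: r = e^(−kτ) = e^(−0.01616 × 33.8) = 0.5791
Before dose 2, 1 dose has been given (aged 1τ).
C_trough = C₀ × r = 26.52 × 0.5791 = 15.36 mg/L

15.36 mg/L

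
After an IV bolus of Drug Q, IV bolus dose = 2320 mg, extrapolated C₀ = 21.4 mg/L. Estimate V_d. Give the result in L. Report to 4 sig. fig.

108.4 L

Vd = Dose / C₀ = 2320 / 21.4 = 108.4 L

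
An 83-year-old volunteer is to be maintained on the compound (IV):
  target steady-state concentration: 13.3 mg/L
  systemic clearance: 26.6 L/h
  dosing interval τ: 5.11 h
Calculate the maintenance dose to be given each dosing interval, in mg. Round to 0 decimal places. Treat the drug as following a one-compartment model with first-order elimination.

1808 mg

At steady state, Dose/τ = Css × CL.
Dose = Css × CL × τ = 13.3 × 26.60 × 5.11 = 1808 mg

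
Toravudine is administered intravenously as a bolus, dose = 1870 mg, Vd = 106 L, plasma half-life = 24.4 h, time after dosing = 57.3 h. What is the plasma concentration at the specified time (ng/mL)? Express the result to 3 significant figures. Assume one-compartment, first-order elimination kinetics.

3460 ng/mL

C₀ = Dose / Vd = 1870 / 106 = 17.64 mg/L
k = ln2 / t½ = 0.693147 / 24.4 = 0.02841 h⁻¹
C = C₀ · e^(−k·t) = 17.64 × e^(−0.02841 × 57.3)
  = 17.64 × 0.1963 = 3.463 mg/L
Convert: 3.463 mg/L × 1000 = 3463 ng/mL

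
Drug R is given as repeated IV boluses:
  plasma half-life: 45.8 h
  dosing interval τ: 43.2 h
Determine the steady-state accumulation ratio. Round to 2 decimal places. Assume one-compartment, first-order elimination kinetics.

k = ln2 / t½ = 0.693147 / 45.8 = 0.01513 h⁻¹
e^(−kτ) = e^(−0.01513 × 43.2) = 0.5202
Accumulation ratio R = 1 / (1 − e^(−kτ)) = 1 / (1 − 0.5202) = 2.084

2.08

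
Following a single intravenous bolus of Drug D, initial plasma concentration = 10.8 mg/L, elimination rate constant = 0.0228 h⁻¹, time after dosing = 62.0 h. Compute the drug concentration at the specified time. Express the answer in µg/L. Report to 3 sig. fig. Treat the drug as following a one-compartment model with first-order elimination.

2630 µg/L

C = C₀ · e^(−k·t) = 10.80 × e^(−0.02280 × 62.0)
  = 10.80 × 0.2433 = 2.628 mg/L
Convert: 2.628 mg/L × 1000 = 2628 µg/L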